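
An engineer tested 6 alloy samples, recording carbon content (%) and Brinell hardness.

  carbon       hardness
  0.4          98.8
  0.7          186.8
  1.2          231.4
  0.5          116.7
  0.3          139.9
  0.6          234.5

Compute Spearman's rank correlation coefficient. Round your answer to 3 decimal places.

Rank carbon: 2, 5, 6, 3, 1, 4
Rank hardness: 1, 4, 5, 2, 3, 6
d = rank(carbon) − rank(hardness): 1, 1, 1, 1, -2, -2; Σd² = 12
ρ = 1 − 6Σd² / [n(n²−1)] = 1 − 6×12 / (6×35) = 1 − 72/210 ≈ 0.657

0.657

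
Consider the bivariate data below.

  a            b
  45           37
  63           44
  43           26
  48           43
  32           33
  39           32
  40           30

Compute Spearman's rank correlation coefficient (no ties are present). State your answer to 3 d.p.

Rank a: 5, 7, 4, 6, 1, 2, 3
Rank b: 5, 7, 1, 6, 4, 3, 2
d = rank(a) − rank(b): 0, 0, 3, 0, -3, -1, 1; Σd² = 20
ρ = 1 − 6Σd² / [n(n²−1)] = 1 − 6×20 / (7×48) = 1 − 120/336 ≈ 0.643

0.643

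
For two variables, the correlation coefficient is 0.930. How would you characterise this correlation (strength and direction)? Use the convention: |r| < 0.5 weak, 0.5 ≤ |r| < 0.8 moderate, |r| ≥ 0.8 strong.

strong positive

r = 0.930 > 0 so the relationship is positive.
|r| = 0.930, which falls in the strong range.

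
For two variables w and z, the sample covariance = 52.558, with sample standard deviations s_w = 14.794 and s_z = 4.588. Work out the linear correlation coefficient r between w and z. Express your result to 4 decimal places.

0.7743

r = Cov(w,z) / (s_w · s_z) = 52.558 / (14.794 × 4.588)
  = 52.558 / 67.8749 ≈ 0.7743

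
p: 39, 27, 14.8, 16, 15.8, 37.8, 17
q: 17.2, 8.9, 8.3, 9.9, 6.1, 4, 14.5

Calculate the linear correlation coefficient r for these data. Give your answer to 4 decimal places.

n = 7, Σp = 167.4, Σq = 68.9, Σp² = 4692.52, Σq² = 805.41, Σpq = 1686.42
nΣpq − ΣpΣq = 11804.94 − 11533.86 = 271.08
nΣp² − (Σp)² = 32847.64 − 28022.76 = 4824.88; nΣq² − (Σq)² = 5637.87 − 4747.21 = 890.66
r = 271.08 / √(4824.88 × 890.66) = 271.08 / 2072.9997 ≈ 0.1308

0.1308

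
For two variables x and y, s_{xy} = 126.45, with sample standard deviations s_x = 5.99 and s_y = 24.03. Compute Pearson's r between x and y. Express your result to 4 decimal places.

r = Cov(x,y) / (s_x · s_y) = 126.45 / (5.99 × 24.03)
  = 126.45 / 143.9397 ≈ 0.8785

0.8785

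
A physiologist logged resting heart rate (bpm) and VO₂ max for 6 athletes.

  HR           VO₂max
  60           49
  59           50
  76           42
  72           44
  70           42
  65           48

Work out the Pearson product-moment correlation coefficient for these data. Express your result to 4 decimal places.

-0.9377

n = 6, Σx = 402, Σy = 275, Σx² = 27166, Σy² = 12669, Σxy = 18310
nΣxy − ΣxΣy = 109860 − 110550 = -690
nΣx² − (Σx)² = 162996 − 161604 = 1392; nΣy² − (Σy)² = 76014 − 75625 = 389
r = -690 / √(1392 × 389) = -690 / 735.8587 ≈ -0.9377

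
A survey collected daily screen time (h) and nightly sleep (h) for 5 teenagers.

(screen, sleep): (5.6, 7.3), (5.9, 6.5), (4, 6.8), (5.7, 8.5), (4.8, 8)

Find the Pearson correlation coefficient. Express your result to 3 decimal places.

0.137

n = 5, Σx = 26, Σy = 37.1, Σx² = 137.7, Σy² = 278.03, Σxy = 193.28
nΣxy − ΣxΣy = 966.4 − 964.6 = 1.8
nΣx² − (Σx)² = 688.5 − 676 = 12.5; nΣy² − (Σy)² = 1390.15 − 1376.41 = 13.74
r = 1.8 / √(12.5 × 13.74) = 1.8 / 13.1053 ≈ 0.137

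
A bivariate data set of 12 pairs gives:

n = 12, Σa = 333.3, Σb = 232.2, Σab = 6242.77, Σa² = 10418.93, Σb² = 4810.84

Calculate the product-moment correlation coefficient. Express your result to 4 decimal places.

r = (nΣab − ΣaΣb) / √[(nΣa² − (Σa)²)(nΣb² − (Σb)²)]
Numerator: 12×6242.77 − 333.3×232.2 = -2479.02
Denominator: √[(125027.16 − 111088.89)(57730.08 − 53916.84)] = √[13938.27 × 3813.24] = 7290.4025
r = -2479.02 / 7290.4025 ≈ -0.3400

-0.3400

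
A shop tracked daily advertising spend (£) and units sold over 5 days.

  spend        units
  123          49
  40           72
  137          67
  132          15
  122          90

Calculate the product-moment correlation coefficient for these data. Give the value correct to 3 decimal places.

n = 5, Σx = 554, Σy = 293, Σx² = 67806, Σy² = 20399, Σxy = 31046
nΣxy − ΣxΣy = 155230 − 162322 = -7092
nΣx² − (Σx)² = 339030 − 306916 = 32114; nΣy² − (Σy)² = 101995 − 85849 = 16146
r = -7092 / √(32114 × 16146) = -7092 / 22770.8727 ≈ -0.311

-0.311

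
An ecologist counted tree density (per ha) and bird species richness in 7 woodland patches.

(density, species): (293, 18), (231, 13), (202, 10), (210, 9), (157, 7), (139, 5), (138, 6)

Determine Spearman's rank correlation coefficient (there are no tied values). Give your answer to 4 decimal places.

0.9286

Rank density: 7, 6, 4, 5, 3, 2, 1
Rank species: 7, 6, 5, 4, 3, 1, 2
d = rank(density) − rank(species): 0, 0, -1, 1, 0, 1, -1; Σd² = 4
ρ = 1 − 6Σd² / [n(n²−1)] = 1 − 6×4 / (7×48) = 1 − 24/336 ≈ 0.9286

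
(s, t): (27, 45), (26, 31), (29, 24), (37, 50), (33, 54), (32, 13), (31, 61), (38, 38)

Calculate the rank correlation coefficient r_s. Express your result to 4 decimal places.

Rank s: 2, 1, 3, 7, 6, 5, 4, 8
Rank t: 5, 3, 2, 6, 7, 1, 8, 4
d = rank(s) − rank(t): -3, -2, 1, 1, -1, 4, -4, 4; Σd² = 64
ρ = 1 − 6Σd² / [n(n²−1)] = 1 − 6×64 / (8×63) = 1 − 384/504 ≈ 0.2381

0.2381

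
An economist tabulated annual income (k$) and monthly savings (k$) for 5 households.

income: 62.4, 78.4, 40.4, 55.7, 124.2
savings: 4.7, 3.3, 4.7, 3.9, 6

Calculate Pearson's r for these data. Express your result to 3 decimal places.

n = 5, Σx = 361.1, Σy = 22.6, Σx² = 30200.61, Σy² = 106.28, Σxy = 1704.31
nΣxy − ΣxΣy = 8521.55 − 8160.86 = 360.69
nΣx² − (Σx)² = 151003.05 − 130393.21 = 20609.84; nΣy² − (Σy)² = 531.4 − 510.76 = 20.64
r = 360.69 / √(20609.84 × 20.64) = 360.69 / 652.2171 ≈ 0.553

0.553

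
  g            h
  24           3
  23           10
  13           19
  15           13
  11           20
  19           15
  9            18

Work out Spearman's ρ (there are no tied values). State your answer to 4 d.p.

Rank g: 7, 6, 3, 4, 2, 5, 1
Rank h: 1, 2, 6, 3, 7, 4, 5
d = rank(g) − rank(h): 6, 4, -3, 1, -5, 1, -4; Σd² = 104
ρ = 1 − 6Σd² / [n(n²−1)] = 1 − 6×104 / (7×48) = 1 − 624/336 ≈ -0.8571

-0.8571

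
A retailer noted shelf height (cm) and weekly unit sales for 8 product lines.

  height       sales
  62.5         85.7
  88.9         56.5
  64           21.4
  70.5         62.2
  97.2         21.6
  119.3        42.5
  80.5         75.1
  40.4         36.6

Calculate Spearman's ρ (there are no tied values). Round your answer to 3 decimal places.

Rank height: 2, 6, 3, 4, 7, 8, 5, 1
Rank sales: 8, 5, 1, 6, 2, 4, 7, 3
d = rank(height) − rank(sales): -6, 1, 2, -2, 5, 4, -2, -2; Σd² = 94
ρ = 1 − 6Σd² / [n(n²−1)] = 1 − 6×94 / (8×63) = 1 − 564/504 ≈ -0.119

-0.119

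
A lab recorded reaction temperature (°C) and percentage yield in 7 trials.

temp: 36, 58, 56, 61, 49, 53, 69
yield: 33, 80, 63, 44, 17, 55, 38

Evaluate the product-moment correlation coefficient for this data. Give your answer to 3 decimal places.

n = 7, Σx = 382, Σy = 330, Σx² = 21488, Σy² = 18152, Σxy = 18410
nΣxy − ΣxΣy = 128870 − 126060 = 2810
nΣx² − (Σx)² = 150416 − 145924 = 4492; nΣy² − (Σy)² = 127064 − 108900 = 18164
r = 2810 / √(4492 × 18164) = 2810 / 9032.8671 ≈ 0.311

0.311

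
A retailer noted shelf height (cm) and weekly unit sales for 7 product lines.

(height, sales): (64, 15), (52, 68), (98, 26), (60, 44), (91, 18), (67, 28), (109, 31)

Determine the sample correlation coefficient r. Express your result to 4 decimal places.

n = 7, Σx = 541, Σy = 230, Σx² = 44655, Σy² = 9530, Σxy = 16577
nΣxy − ΣxΣy = 116039 − 124430 = -8391
nΣx² − (Σx)² = 312585 − 292681 = 19904; nΣy² − (Σy)² = 66710 − 52900 = 13810
r = -8391 / √(19904 × 13810) = -8391 / 16579.3317 ≈ -0.5061

-0.5061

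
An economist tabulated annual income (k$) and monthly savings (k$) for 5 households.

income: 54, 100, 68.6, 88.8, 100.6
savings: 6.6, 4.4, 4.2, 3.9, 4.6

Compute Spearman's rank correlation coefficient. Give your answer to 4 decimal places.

-0.1000

Rank income: 1, 4, 2, 3, 5
Rank savings: 5, 3, 2, 1, 4
d = rank(income) − rank(savings): -4, 1, 0, 2, 1; Σd² = 22
ρ = 1 − 6Σd² / [n(n²−1)] = 1 − 6×22 / (5×24) = 1 − 132/120 ≈ -0.1000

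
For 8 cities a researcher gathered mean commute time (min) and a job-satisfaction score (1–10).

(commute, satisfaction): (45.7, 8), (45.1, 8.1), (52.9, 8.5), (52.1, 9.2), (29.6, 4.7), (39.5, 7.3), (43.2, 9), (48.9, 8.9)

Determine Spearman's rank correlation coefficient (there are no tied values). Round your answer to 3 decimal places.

0.643

Rank commute: 5, 4, 8, 7, 1, 2, 3, 6
Rank satisfaction: 3, 4, 5, 8, 1, 2, 7, 6
d = rank(commute) − rank(satisfaction): 2, 0, 3, -1, 0, 0, -4, 0; Σd² = 30
ρ = 1 − 6Σd² / [n(n²−1)] = 1 − 6×30 / (8×63) = 1 − 180/504 ≈ 0.643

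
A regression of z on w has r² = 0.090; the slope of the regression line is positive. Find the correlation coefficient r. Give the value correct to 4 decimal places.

0.3000

|r| = √0.090 = 0.3000
The association is positive, so r = 0.3000.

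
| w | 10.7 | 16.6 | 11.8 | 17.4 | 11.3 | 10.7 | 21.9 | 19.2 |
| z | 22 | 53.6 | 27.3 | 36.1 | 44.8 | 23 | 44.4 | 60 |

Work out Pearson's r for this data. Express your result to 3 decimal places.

0.689

n = 8, Σw = 119.6, Σz = 311.2, Σw² = 1922.48, Σz² = 13512.86, Σwz = 4952.14
nΣwz − ΣwΣz = 39617.12 − 37219.52 = 2397.6
nΣw² − (Σw)² = 15379.84 − 14304.16 = 1075.68; nΣz² − (Σz)² = 108102.88 − 96845.44 = 11257.44
r = 2397.6 / √(1075.68 × 11257.44) = 2397.6 / 3479.8568 ≈ 0.689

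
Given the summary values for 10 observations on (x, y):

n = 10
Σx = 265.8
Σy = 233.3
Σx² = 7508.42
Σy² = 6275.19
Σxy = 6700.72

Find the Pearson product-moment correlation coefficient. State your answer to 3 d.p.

r = (nΣxy − ΣxΣy) / √[(nΣx² − (Σx)²)(nΣy² − (Σy)²)]
Numerator: 10×6700.72 − 265.8×233.3 = 4996.06
Denominator: √[(75084.2 − 70649.64)(62751.9 − 54428.89)] = √[4434.56 × 8323.01] = 6075.2685
r = 4996.06 / 6075.2685 ≈ 0.822

0.822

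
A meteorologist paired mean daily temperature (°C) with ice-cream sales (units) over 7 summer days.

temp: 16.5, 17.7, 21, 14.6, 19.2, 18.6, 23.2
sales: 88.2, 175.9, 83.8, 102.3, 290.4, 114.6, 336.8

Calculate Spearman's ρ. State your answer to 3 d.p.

Rank temp: 2, 3, 6, 1, 5, 4, 7
Rank sales: 2, 5, 1, 3, 6, 4, 7
d = rank(temp) − rank(sales): 0, -2, 5, -2, -1, 0, 0; Σd² = 34
ρ = 1 − 6Σd² / [n(n²−1)] = 1 − 6×34 / (7×48) = 1 − 204/336 ≈ 0.393

0.393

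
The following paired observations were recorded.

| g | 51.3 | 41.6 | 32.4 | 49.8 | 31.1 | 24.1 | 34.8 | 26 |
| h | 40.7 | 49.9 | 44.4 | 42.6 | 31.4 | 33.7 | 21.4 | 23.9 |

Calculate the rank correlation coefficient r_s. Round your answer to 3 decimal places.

Rank g: 8, 6, 4, 7, 3, 1, 5, 2
Rank h: 5, 8, 7, 6, 3, 4, 1, 2
d = rank(g) − rank(h): 3, -2, -3, 1, 0, -3, 4, 0; Σd² = 48
ρ = 1 − 6Σd² / [n(n²−1)] = 1 − 6×48 / (8×63) = 1 − 288/504 ≈ 0.429

0.429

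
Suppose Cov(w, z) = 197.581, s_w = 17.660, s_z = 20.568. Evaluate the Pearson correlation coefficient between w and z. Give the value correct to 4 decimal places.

0.5440

r = Cov(w,z) / (s_w · s_z) = 197.581 / (17.660 × 20.568)
  = 197.581 / 363.2309 ≈ 0.5440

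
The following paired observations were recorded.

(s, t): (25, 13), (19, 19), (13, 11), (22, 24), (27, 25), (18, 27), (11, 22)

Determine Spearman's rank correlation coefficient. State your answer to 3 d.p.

0.214

Rank s: 6, 4, 2, 5, 7, 3, 1
Rank t: 2, 3, 1, 5, 6, 7, 4
d = rank(s) − rank(t): 4, 1, 1, 0, 1, -4, -3; Σd² = 44
ρ = 1 − 6Σd² / [n(n²−1)] = 1 − 6×44 / (7×48) = 1 − 264/336 ≈ 0.214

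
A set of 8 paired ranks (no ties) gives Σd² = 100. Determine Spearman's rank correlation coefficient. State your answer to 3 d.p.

ρ = 1 − 6Σd² / [n(n²−1)] = 1 − 6×100 / (8×63)
  = 1 − 600/504 = 1 − 1.1905 ≈ -0.190

-0.190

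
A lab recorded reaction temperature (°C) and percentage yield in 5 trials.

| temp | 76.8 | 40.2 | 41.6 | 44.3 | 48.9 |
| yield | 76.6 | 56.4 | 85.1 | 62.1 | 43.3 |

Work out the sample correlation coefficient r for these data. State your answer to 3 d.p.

0.267

n = 5, Σx = 251.8, Σy = 323.5, Σx² = 13598.54, Σy² = 22021.83, Σxy = 16558.72
nΣxy − ΣxΣy = 82793.6 − 81457.3 = 1336.3
nΣx² − (Σx)² = 67992.7 − 63403.24 = 4589.46; nΣy² − (Σy)² = 110109.15 − 104652.25 = 5456.9
r = 1336.3 / √(4589.46 × 5456.9) = 1336.3 / 5004.4205 ≈ 0.267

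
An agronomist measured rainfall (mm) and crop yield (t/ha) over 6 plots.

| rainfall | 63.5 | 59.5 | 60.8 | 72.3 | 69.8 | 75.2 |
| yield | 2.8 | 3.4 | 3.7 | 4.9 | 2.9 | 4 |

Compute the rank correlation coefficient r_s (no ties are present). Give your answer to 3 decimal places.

Rank rainfall: 3, 1, 2, 5, 4, 6
Rank yield: 1, 3, 4, 6, 2, 5
d = rank(rainfall) − rank(yield): 2, -2, -2, -1, 2, 1; Σd² = 18
ρ = 1 − 6Σd² / [n(n²−1)] = 1 − 6×18 / (6×35) = 1 − 108/210 ≈ 0.486

0.486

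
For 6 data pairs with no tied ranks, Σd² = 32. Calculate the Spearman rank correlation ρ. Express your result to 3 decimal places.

ρ = 1 − 6Σd² / [n(n²−1)] = 1 − 6×32 / (6×35)
  = 1 − 192/210 = 1 − 0.9143 ≈ 0.086

0.086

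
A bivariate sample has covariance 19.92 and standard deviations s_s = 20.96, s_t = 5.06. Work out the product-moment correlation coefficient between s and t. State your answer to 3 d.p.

0.188

r = Cov(s,t) / (s_s · s_t) = 19.92 / (20.96 × 5.06)
  = 19.92 / 106.0576 ≈ 0.188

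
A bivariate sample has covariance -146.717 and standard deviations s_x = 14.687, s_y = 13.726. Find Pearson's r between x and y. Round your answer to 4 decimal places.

r = Cov(x,y) / (s_x · s_y) = -146.717 / (14.687 × 13.726)
  = -146.717 / 201.5938 ≈ -0.7278

-0.7278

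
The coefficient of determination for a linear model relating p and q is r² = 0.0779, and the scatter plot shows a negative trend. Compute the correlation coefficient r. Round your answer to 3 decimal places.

|r| = √0.0779 = 0.279
The association is negative, so r = −0.279.

-0.279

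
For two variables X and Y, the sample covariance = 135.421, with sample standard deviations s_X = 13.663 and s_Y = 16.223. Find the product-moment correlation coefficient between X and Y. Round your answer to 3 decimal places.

0.611

r = Cov(X,Y) / (s_X · s_Y) = 135.421 / (13.663 × 16.223)
  = 135.421 / 221.6548 ≈ 0.611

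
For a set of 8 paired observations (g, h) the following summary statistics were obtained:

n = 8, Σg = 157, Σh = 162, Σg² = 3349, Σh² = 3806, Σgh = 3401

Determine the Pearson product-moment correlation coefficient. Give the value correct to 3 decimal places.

0.591

r = (nΣgh − ΣgΣh) / √[(nΣg² − (Σg)²)(nΣh² − (Σh)²)]
Numerator: 8×3401 − 157×162 = 1774
Denominator: √[(26792 − 24649)(30448 − 26244)] = √[2143 × 4204] = 3001.5283
r = 1774 / 3001.5283 ≈ 0.591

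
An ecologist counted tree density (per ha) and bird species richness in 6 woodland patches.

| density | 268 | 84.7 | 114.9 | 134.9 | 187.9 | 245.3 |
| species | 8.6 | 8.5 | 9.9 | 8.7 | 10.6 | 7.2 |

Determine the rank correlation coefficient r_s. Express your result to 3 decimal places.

Rank density: 6, 1, 2, 3, 4, 5
Rank species: 3, 2, 5, 4, 6, 1
d = rank(density) − rank(species): 3, -1, -3, -1, -2, 4; Σd² = 40
ρ = 1 − 6Σd² / [n(n²−1)] = 1 − 6×40 / (6×35) = 1 − 240/210 ≈ -0.143

-0.143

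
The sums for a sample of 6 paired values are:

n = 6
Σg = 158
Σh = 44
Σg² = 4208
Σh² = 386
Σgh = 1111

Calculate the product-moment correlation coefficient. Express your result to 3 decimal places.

-0.871

r = (nΣgh − ΣgΣh) / √[(nΣg² − (Σg)²)(nΣh² − (Σh)²)]
Numerator: 6×1111 − 158×44 = -286
Denominator: √[(25248 − 24964)(2316 − 1936)] = √[284 × 380] = 328.5118
r = -286 / 328.5118 ≈ -0.871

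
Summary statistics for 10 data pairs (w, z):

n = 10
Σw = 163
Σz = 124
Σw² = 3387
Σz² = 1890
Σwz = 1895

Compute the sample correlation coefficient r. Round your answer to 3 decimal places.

r = (nΣwz − ΣwΣz) / √[(nΣw² − (Σw)²)(nΣz² − (Σz)²)]
Numerator: 10×1895 − 163×124 = -1262
Denominator: √[(33870 − 26569)(18900 − 15376)] = √[7301 × 3524] = 5072.3490
r = -1262 / 5072.3490 ≈ -0.249

-0.249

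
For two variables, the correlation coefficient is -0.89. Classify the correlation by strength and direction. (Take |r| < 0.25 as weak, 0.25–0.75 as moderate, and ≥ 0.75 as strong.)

r = -0.89 < 0 so the relationship is negative.
|r| = 0.89, which falls in the strong range.

strong negative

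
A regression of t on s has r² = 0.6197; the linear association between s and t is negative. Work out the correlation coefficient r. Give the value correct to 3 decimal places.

-0.787

|r| = √0.6197 = 0.787
The association is negative, so r = −0.787.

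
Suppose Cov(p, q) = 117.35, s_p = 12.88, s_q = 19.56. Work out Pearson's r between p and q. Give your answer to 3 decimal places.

r = Cov(p,q) / (s_p · s_q) = 117.35 / (12.88 × 19.56)
  = 117.35 / 251.9328 ≈ 0.466

0.466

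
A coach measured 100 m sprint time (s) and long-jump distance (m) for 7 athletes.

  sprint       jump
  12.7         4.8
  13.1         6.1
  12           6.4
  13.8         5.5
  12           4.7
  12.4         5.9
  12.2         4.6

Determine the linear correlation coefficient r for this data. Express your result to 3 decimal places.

0.155

n = 7, Σx = 88.2, Σy = 38, Σx² = 1113.94, Σy² = 209.52, Σxy = 479.25
nΣxy − ΣxΣy = 3354.75 − 3351.6 = 3.15
nΣx² − (Σx)² = 7797.58 − 7779.24 = 18.34; nΣy² − (Σy)² = 1466.64 − 1444 = 22.64
r = 3.15 / √(18.34 × 22.64) = 3.15 / 20.3769 ≈ 0.155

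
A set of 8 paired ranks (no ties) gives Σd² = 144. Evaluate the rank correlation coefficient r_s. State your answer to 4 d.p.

-0.7143

ρ = 1 − 6Σd² / [n(n²−1)] = 1 − 6×144 / (8×63)
  = 1 − 864/504 = 1 − 1.71429 ≈ -0.7143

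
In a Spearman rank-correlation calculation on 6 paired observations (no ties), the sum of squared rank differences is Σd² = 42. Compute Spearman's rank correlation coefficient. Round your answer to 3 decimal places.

-0.200

ρ = 1 − 6Σd² / [n(n²−1)] = 1 − 6×42 / (6×35)
  = 1 − 252/210 = 1 − 1.2000 ≈ -0.200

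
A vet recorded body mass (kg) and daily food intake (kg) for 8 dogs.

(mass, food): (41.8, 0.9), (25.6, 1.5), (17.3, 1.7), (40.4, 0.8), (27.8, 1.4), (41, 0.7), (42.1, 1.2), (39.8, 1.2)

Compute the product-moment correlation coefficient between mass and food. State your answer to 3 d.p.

-0.865

n = 8, Σx = 275.8, Σy = 9.4, Σx² = 10144.34, Σy² = 11.92, Σxy = 303.65
nΣxy − ΣxΣy = 2429.2 − 2592.52 = -163.32
nΣx² − (Σx)² = 81154.72 − 76065.64 = 5089.08; nΣy² − (Σy)² = 95.36 − 88.36 = 7
r = -163.32 / √(5089.08 × 7) = -163.32 / 188.7420 ≈ -0.865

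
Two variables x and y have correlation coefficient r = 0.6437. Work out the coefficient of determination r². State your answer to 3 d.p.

0.414

r² = (0.6437)² = 0.414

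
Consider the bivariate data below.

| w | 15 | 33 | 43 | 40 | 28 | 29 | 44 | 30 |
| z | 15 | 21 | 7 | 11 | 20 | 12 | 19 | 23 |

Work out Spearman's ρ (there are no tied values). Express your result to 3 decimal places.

-0.262

Rank w: 1, 5, 7, 6, 2, 3, 8, 4
Rank z: 4, 7, 1, 2, 6, 3, 5, 8
d = rank(w) − rank(z): -3, -2, 6, 4, -4, 0, 3, -4; Σd² = 106
ρ = 1 − 6Σd² / [n(n²−1)] = 1 − 6×106 / (8×63) = 1 − 636/504 ≈ -0.262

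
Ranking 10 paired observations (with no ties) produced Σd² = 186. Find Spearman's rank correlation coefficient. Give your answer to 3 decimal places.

-0.127

ρ = 1 − 6Σd² / [n(n²−1)] = 1 − 6×186 / (10×99)
  = 1 − 1116/990 = 1 − 1.1273 ≈ -0.127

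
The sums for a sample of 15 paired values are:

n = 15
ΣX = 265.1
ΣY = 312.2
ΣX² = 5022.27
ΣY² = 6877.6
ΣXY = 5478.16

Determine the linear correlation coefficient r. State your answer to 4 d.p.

-0.1103

r = (nΣXY − ΣXΣY) / √[(nΣX² − (ΣX)²)(nΣY² − (ΣY)²)]
Numerator: 15×5478.16 − 265.1×312.2 = -591.82
Denominator: √[(75334.05 − 70278.01)(103164 − 97468.84)] = √[5056.04 × 5695.16] = 5366.0932
r = -591.82 / 5366.0932 ≈ -0.1103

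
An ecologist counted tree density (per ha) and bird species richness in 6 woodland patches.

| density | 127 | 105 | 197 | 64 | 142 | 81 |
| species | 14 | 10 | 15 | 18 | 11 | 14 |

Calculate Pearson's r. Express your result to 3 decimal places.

n = 6, Σx = 716, Σy = 82, Σx² = 96784, Σy² = 1162, Σxy = 9631
nΣxy − ΣxΣy = 57786 − 58712 = -926
nΣx² − (Σx)² = 580704 − 512656 = 68048; nΣy² − (Σy)² = 6972 − 6724 = 248
r = -926 / √(68048 × 248) = -926 / 4108.0292 ≈ -0.225

-0.225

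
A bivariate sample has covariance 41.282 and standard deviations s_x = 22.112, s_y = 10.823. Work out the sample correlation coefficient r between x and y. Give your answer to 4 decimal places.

0.1725

r = Cov(x,y) / (s_x · s_y) = 41.282 / (22.112 × 10.823)
  = 41.282 / 239.3182 ≈ 0.1725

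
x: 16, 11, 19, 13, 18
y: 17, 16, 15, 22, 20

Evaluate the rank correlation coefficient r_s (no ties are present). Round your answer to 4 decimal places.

Rank x: 3, 1, 5, 2, 4
Rank y: 3, 2, 1, 5, 4
d = rank(x) − rank(y): 0, -1, 4, -3, 0; Σd² = 26
ρ = 1 − 6Σd² / [n(n²−1)] = 1 − 6×26 / (5×24) = 1 − 156/120 ≈ -0.3000

-0.3000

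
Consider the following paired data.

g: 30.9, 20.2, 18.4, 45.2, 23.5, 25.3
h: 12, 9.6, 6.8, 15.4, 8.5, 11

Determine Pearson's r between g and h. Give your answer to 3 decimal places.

n = 6, Σg = 163.5, Σh = 63.3, Σg² = 4936.79, Σh² = 712.81, Σgh = 1863.97
nΣgh − ΣgΣh = 11183.82 − 10349.55 = 834.27
nΣg² − (Σg)² = 29620.74 − 26732.25 = 2888.49; nΣh² − (Σh)² = 4276.86 − 4006.89 = 269.97
r = 834.27 / √(2888.49 × 269.97) = 834.27 / 883.0660 ≈ 0.945

0.945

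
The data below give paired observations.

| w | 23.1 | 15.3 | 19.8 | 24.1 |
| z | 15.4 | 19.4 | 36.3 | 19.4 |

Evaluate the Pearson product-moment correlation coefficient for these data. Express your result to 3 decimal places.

n = 4, Σw = 82.3, Σz = 90.5, Σw² = 1740.55, Σz² = 2307.57, Σwz = 1838.84
nΣwz − ΣwΣz = 7355.36 − 7448.15 = -92.79
nΣw² − (Σw)² = 6962.2 − 6773.29 = 188.91; nΣz² − (Σz)² = 9230.28 − 8190.25 = 1040.03
r = -92.79 / √(188.91 × 1040.03) = -92.79 / 443.2517 ≈ -0.209

-0.209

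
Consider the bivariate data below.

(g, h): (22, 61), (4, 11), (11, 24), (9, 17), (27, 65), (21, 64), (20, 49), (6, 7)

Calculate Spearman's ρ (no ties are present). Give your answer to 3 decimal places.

Rank g: 7, 1, 4, 3, 8, 6, 5, 2
Rank h: 6, 2, 4, 3, 8, 7, 5, 1
d = rank(g) − rank(h): 1, -1, 0, 0, 0, -1, 0, 1; Σd² = 4
ρ = 1 − 6Σd² / [n(n²−1)] = 1 − 6×4 / (8×63) = 1 − 24/504 ≈ 0.952

0.952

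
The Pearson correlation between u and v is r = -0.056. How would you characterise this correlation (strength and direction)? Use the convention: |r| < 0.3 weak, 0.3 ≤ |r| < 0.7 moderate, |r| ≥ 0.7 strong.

weak negative

r = -0.056 < 0 so the relationship is negative.
|r| = 0.056, which falls in the weak range.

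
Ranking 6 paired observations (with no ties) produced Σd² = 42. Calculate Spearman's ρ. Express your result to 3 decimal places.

ρ = 1 − 6Σd² / [n(n²−1)] = 1 − 6×42 / (6×35)
  = 1 − 252/210 = 1 − 1.2000 ≈ -0.200

-0.200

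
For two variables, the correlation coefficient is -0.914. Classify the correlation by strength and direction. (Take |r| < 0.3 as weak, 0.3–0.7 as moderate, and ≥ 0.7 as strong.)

r = -0.914 < 0 so the relationship is negative.
|r| = 0.914, which falls in the strong range.

strong negative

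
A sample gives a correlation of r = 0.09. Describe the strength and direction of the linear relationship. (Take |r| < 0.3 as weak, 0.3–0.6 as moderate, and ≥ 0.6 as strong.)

weak positive

r = 0.09 > 0 so the relationship is positive.
|r| = 0.09, which falls in the weak range.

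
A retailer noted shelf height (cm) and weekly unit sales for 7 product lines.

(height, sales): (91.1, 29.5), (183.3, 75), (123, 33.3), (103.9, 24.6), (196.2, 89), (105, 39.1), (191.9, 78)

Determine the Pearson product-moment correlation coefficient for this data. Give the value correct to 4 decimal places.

0.9715

n = 7, Σx = 994.4, Σy = 368.5, Σx² = 154167.36, Σy² = 23743.11, Σxy = 59622.29
nΣxy − ΣxΣy = 417356.03 − 366436.4 = 50919.63
nΣx² − (Σx)² = 1079171.52 − 988831.36 = 90340.16; nΣy² − (Σy)² = 166201.77 − 135792.25 = 30409.52
r = 50919.63 / √(90340.16 × 30409.52) = 50919.63 / 52413.7473 ≈ 0.9715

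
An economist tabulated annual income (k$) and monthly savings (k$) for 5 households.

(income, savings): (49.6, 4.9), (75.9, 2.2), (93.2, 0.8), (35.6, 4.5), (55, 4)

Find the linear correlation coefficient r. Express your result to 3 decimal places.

-0.953

n = 5, Σx = 309.3, Σy = 16.4, Σx² = 21199.57, Σy² = 65.74, Σxy = 864.78
nΣxy − ΣxΣy = 4323.9 − 5072.52 = -748.62
nΣx² − (Σx)² = 105997.85 − 95666.49 = 10331.36; nΣy² − (Σy)² = 328.7 − 268.96 = 59.74
r = -748.62 / √(10331.36 × 59.74) = -748.62 / 785.6179 ≈ -0.953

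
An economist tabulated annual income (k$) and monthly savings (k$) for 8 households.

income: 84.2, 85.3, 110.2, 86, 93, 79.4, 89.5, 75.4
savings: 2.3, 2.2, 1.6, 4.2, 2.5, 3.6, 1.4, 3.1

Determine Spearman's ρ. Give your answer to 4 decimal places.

Rank income: 3, 4, 8, 5, 7, 2, 6, 1
Rank savings: 4, 3, 2, 8, 5, 7, 1, 6
d = rank(income) − rank(savings): -1, 1, 6, -3, 2, -5, 5, -5; Σd² = 126
ρ = 1 − 6Σd² / [n(n²−1)] = 1 − 6×126 / (8×63) = 1 − 756/504 ≈ -0.5000

-0.5000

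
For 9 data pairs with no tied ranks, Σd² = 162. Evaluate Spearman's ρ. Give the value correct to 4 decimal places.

-0.3500

ρ = 1 − 6Σd² / [n(n²−1)] = 1 − 6×162 / (9×80)
  = 1 − 972/720 = 1 − 1.35000 ≈ -0.3500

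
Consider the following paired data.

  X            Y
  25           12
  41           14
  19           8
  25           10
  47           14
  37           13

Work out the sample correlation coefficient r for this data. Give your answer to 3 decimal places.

n = 6, ΣX = 194, ΣY = 71, ΣX² = 6870, ΣY² = 869, ΣXY = 2415
nΣXY − ΣXΣY = 14490 − 13774 = 716
nΣX² − (ΣX)² = 41220 − 37636 = 3584; nΣY² − (ΣY)² = 5214 − 5041 = 173
r = 716 / √(3584 × 173) = 716 / 787.4211 ≈ 0.909

0.909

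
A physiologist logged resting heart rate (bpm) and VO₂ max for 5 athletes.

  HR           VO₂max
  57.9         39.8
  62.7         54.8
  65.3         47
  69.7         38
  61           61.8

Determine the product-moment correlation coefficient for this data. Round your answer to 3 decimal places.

-0.320

n = 5, Σx = 316.6, Σy = 241.4, Σx² = 20126.88, Σy² = 12059.32, Σxy = 15227.88
nΣxy − ΣxΣy = 76139.4 − 76427.24 = -287.84
nΣx² − (Σx)² = 100634.4 − 100235.56 = 398.84; nΣy² − (Σy)² = 60296.6 − 58273.96 = 2022.64
r = -287.84 / √(398.84 × 2022.64) = -287.84 / 898.1702 ≈ -0.320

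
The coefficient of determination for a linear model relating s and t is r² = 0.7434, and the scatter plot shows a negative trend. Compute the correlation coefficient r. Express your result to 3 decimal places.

|r| = √0.7434 = 0.862
The association is negative, so r = −0.862.

-0.862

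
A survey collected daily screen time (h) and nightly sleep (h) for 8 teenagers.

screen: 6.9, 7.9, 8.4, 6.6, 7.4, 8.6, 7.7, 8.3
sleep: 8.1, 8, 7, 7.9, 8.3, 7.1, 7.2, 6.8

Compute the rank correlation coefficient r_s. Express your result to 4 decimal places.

-0.6905

Rank screen: 2, 5, 7, 1, 3, 8, 4, 6
Rank sleep: 7, 6, 2, 5, 8, 3, 4, 1
d = rank(screen) − rank(sleep): -5, -1, 5, -4, -5, 5, 0, 5; Σd² = 142
ρ = 1 − 6Σd² / [n(n²−1)] = 1 − 6×142 / (8×63) = 1 − 852/504 ≈ -0.6905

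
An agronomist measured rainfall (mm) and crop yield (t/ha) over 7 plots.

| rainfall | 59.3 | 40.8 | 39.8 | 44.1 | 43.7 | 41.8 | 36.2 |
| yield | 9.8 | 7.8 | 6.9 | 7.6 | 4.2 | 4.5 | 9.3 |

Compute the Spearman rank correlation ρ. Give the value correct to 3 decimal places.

Rank rainfall: 7, 3, 2, 6, 5, 4, 1
Rank yield: 7, 5, 3, 4, 1, 2, 6
d = rank(rainfall) − rank(yield): 0, -2, -1, 2, 4, 2, -5; Σd² = 54
ρ = 1 − 6Σd² / [n(n²−1)] = 1 − 6×54 / (7×48) = 1 − 324/336 ≈ 0.036

0.036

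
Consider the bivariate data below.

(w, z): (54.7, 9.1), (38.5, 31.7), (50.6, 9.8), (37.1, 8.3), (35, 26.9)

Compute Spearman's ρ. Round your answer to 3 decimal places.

-0.200

Rank w: 5, 3, 4, 2, 1
Rank z: 2, 5, 3, 1, 4
d = rank(w) − rank(z): 3, -2, 1, 1, -3; Σd² = 24
ρ = 1 − 6Σd² / [n(n²−1)] = 1 − 6×24 / (5×24) = 1 − 144/120 ≈ -0.200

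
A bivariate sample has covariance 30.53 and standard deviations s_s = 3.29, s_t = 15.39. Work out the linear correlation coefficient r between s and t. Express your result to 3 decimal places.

0.603

r = Cov(s,t) / (s_s · s_t) = 30.53 / (3.29 × 15.39)
  = 30.53 / 50.6331 ≈ 0.603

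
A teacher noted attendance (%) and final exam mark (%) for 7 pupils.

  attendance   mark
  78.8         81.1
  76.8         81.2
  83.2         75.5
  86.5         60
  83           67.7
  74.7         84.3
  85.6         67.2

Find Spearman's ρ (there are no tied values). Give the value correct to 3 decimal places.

-0.964

Rank attendance: 3, 2, 5, 7, 4, 1, 6
Rank mark: 5, 6, 4, 1, 3, 7, 2
d = rank(attendance) − rank(mark): -2, -4, 1, 6, 1, -6, 4; Σd² = 110
ρ = 1 − 6Σd² / [n(n²−1)] = 1 − 6×110 / (7×48) = 1 − 660/336 ≈ -0.964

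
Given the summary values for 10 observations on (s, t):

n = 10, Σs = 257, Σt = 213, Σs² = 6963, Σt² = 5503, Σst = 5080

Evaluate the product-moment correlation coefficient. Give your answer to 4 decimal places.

r = (nΣst − ΣsΣt) / √[(nΣs² − (Σs)²)(nΣt² − (Σt)²)]
Numerator: 10×5080 − 257×213 = -3941
Denominator: √[(69630 − 66049)(55030 − 45369)] = √[3581 × 9661] = 5881.8399
r = -3941 / 5881.8399 ≈ -0.6700

-0.6700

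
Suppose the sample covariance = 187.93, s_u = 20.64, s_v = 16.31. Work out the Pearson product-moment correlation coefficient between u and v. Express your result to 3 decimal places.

0.558

r = Cov(u,v) / (s_u · s_v) = 187.93 / (20.64 × 16.31)
  = 187.93 / 336.6384 ≈ 0.558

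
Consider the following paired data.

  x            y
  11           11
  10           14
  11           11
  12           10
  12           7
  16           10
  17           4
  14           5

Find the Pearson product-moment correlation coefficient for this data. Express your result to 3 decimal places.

-0.718

n = 8, Σx = 103, Σy = 72, Σx² = 1371, Σy² = 728, Σxy = 884
nΣxy − ΣxΣy = 7072 − 7416 = -344
nΣx² − (Σx)² = 10968 − 10609 = 359; nΣy² − (Σy)² = 5824 − 5184 = 640
r = -344 / √(359 × 640) = -344 / 479.3329 ≈ -0.718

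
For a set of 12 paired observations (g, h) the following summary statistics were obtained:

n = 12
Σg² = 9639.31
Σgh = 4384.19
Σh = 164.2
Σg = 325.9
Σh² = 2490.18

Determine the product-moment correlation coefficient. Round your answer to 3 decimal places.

r = (nΣgh − ΣgΣh) / √[(nΣg² − (Σg)²)(nΣh² − (Σh)²)]
Numerator: 12×4384.19 − 325.9×164.2 = -902.5
Denominator: √[(115671.72 − 106210.81)(29882.16 − 26961.64)] = √[9460.91 × 2920.52] = 5256.4985
r = -902.5 / 5256.4985 ≈ -0.172

-0.172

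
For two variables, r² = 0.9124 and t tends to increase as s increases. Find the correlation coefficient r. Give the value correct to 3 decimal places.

|r| = √0.9124 = 0.955
The association is positive, so r = 0.955.

0.955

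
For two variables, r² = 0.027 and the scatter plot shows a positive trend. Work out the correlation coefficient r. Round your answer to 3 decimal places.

|r| = √0.027 = 0.164
The association is positive, so r = 0.164.

0.164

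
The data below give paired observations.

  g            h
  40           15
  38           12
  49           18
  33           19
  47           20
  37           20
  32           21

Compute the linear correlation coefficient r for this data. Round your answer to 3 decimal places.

n = 7, Σg = 276, Σh = 125, Σg² = 11136, Σh² = 2295, Σgh = 4917
nΣgh − ΣgΣh = 34419 − 34500 = -81
nΣg² − (Σg)² = 77952 − 76176 = 1776; nΣh² − (Σh)² = 16065 − 15625 = 440
r = -81 / √(1776 × 440) = -81 / 883.9910 ≈ -0.092

-0.092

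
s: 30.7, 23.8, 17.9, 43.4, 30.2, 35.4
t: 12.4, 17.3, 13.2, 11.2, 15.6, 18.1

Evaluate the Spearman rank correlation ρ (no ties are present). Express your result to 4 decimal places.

-0.2571

Rank s: 4, 2, 1, 6, 3, 5
Rank t: 2, 5, 3, 1, 4, 6
d = rank(s) − rank(t): 2, -3, -2, 5, -1, -1; Σd² = 44
ρ = 1 − 6Σd² / [n(n²−1)] = 1 − 6×44 / (6×35) = 1 − 264/210 ≈ -0.2571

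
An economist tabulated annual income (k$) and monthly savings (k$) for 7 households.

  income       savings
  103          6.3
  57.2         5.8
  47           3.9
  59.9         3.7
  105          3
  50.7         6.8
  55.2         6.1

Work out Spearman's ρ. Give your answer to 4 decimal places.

Rank income: 6, 4, 1, 5, 7, 2, 3
Rank savings: 6, 4, 3, 2, 1, 7, 5
d = rank(income) − rank(savings): 0, 0, -2, 3, 6, -5, -2; Σd² = 78
ρ = 1 − 6Σd² / [n(n²−1)] = 1 − 6×78 / (7×48) = 1 − 468/336 ≈ -0.3929

-0.3929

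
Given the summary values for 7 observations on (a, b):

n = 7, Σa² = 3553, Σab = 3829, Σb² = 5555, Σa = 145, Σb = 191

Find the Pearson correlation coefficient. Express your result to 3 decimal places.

-0.293

r = (nΣab − ΣaΣb) / √[(nΣa² − (Σa)²)(nΣb² − (Σb)²)]
Numerator: 7×3829 − 145×191 = -892
Denominator: √[(24871 − 21025)(38885 − 36481)] = √[3846 × 2404] = 3040.6881
r = -892 / 3040.6881 ≈ -0.293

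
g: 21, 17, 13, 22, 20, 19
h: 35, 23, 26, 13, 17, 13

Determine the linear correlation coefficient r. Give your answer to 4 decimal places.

n = 6, Σg = 112, Σh = 127, Σg² = 2144, Σh² = 3057, Σgh = 2337
nΣgh − ΣgΣh = 14022 − 14224 = -202
nΣg² − (Σg)² = 12864 − 12544 = 320; nΣh² − (Σh)² = 18342 − 16129 = 2213
r = -202 / √(320 × 2213) = -202 / 841.5224 ≈ -0.2400

-0.2400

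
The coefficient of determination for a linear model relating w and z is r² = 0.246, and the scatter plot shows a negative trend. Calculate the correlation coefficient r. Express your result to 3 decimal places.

|r| = √0.246 = 0.496
The association is negative, so r = −0.496.

-0.496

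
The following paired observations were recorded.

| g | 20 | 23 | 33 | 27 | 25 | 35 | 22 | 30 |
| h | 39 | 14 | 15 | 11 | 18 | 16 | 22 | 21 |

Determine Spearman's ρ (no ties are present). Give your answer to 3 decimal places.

-0.476

Rank g: 1, 3, 7, 5, 4, 8, 2, 6
Rank h: 8, 2, 3, 1, 5, 4, 7, 6
d = rank(g) − rank(h): -7, 1, 4, 4, -1, 4, -5, 0; Σd² = 124
ρ = 1 − 6Σd² / [n(n²−1)] = 1 − 6×124 / (8×63) = 1 − 744/504 ≈ -0.476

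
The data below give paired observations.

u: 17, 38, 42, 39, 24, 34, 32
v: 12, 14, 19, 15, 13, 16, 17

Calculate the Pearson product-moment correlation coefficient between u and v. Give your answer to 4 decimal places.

0.7497

n = 7, Σu = 226, Σv = 106, Σu² = 7774, Σv² = 1640, Σuv = 3519
nΣuv − ΣuΣv = 24633 − 23956 = 677
nΣu² − (Σu)² = 54418 − 51076 = 3342; nΣv² − (Σv)² = 11480 − 11236 = 244
r = 677 / √(3342 × 244) = 677 / 903.0216 ≈ 0.7497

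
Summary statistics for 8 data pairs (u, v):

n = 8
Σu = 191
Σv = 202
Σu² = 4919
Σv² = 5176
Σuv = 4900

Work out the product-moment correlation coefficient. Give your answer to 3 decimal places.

r = (nΣuv − ΣuΣv) / √[(nΣu² − (Σu)²)(nΣv² − (Σv)²)]
Numerator: 8×4900 − 191×202 = 618
Denominator: √[(39352 − 36481)(41408 − 40804)] = √[2871 × 604] = 1316.8462
r = 618 / 1316.8462 ≈ 0.469

0.469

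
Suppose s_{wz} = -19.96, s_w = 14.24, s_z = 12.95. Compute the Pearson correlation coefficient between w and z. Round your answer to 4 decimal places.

-0.1082

r = Cov(w,z) / (s_w · s_z) = -19.96 / (14.24 × 12.95)
  = -19.96 / 184.4080 ≈ -0.1082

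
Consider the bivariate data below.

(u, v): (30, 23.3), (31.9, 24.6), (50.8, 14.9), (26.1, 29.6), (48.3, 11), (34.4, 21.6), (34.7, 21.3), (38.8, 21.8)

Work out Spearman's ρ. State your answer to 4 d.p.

-0.8810

Rank u: 2, 3, 8, 1, 7, 4, 5, 6
Rank v: 6, 7, 2, 8, 1, 4, 3, 5
d = rank(u) − rank(v): -4, -4, 6, -7, 6, 0, 2, 1; Σd² = 158
ρ = 1 − 6Σd² / [n(n²−1)] = 1 − 6×158 / (8×63) = 1 − 948/504 ≈ -0.8810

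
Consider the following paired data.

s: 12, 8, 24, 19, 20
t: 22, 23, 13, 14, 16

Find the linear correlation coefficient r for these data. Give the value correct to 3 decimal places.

n = 5, Σs = 83, Σt = 88, Σs² = 1545, Σt² = 1634, Σst = 1346
nΣst − ΣsΣt = 6730 − 7304 = -574
nΣs² − (Σs)² = 7725 − 6889 = 836; nΣt² − (Σt)² = 8170 − 7744 = 426
r = -574 / √(836 × 426) = -574 / 596.7713 ≈ -0.962

-0.962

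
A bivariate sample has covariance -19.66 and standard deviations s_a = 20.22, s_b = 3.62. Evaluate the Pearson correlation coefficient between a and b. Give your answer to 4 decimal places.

-0.2686

r = Cov(a,b) / (s_a · s_b) = -19.66 / (20.22 × 3.62)
  = -19.66 / 73.1964 ≈ -0.2686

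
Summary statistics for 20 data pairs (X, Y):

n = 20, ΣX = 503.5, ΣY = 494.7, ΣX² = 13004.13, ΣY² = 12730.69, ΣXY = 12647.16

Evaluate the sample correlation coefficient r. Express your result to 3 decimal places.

r = (nΣXY − ΣXΣY) / √[(nΣX² − (ΣX)²)(nΣY² − (ΣY)²)]
Numerator: 20×12647.16 − 503.5×494.7 = 3861.75
Denominator: √[(260082.6 − 253512.25)(254613.8 − 244728.09)] = √[6570.35 × 9885.71] = 8059.3160
r = 3861.75 / 8059.3160 ≈ 0.479

0.479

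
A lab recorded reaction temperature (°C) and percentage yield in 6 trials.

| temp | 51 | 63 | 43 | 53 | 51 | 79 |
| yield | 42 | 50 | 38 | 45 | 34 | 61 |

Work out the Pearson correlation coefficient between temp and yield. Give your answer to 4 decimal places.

0.9278

n = 6, Σx = 340, Σy = 270, Σx² = 20070, Σy² = 12610, Σxy = 15864
nΣxy − ΣxΣy = 95184 − 91800 = 3384
nΣx² − (Σx)² = 120420 − 115600 = 4820; nΣy² − (Σy)² = 75660 − 72900 = 2760
r = 3384 / √(4820 × 2760) = 3384 / 3647.3552 ≈ 0.9278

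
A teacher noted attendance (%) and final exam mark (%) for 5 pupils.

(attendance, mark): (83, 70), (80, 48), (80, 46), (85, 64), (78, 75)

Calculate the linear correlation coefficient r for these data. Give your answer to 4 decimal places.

n = 5, Σx = 406, Σy = 303, Σx² = 32998, Σy² = 19041, Σxy = 24620
nΣxy − ΣxΣy = 123100 − 123018 = 82
nΣx² − (Σx)² = 164990 − 164836 = 154; nΣy² − (Σy)² = 95205 − 91809 = 3396
r = 82 / √(154 × 3396) = 82 / 723.1763 ≈ 0.1134

0.1134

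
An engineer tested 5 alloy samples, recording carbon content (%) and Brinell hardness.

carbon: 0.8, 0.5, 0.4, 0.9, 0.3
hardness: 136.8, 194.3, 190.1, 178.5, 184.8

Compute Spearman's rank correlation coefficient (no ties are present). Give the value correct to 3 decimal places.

-0.500

Rank carbon: 4, 3, 2, 5, 1
Rank hardness: 1, 5, 4, 2, 3
d = rank(carbon) − rank(hardness): 3, -2, -2, 3, -2; Σd² = 30
ρ = 1 − 6Σd² / [n(n²−1)] = 1 − 6×30 / (5×24) = 1 − 180/120 ≈ -0.500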